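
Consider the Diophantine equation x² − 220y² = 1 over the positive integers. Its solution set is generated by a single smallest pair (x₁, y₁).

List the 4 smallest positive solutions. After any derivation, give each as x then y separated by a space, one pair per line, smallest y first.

[14; 1,4,1,28] for √220; ℓ=4 ⇒ convergent index 3
step 0: (14, 1)  from 14·(1,0) + (0,1)
…
step 2: (74, 5)  from 4·(15,1) + (14,1)
step 3: (89, 6)  from 1·(74,5) + (15,1)
→ (89, 6).  Check: 89²=7921, 220·6²=7920, difference 1.
(89+6√220)^2 = 15841 + 1068√220
(89+6√220)^3 = 2819609 + 190098√220
(89+6√220)^4 = 501874561 + 33836376√220

89 6
15841 1068
2819609 190098
501874561 33836376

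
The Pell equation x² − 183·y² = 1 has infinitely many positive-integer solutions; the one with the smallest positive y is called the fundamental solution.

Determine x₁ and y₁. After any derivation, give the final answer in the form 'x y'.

487 36

[13; 1,1,8,1,1,26] for √183; ℓ=6 ⇒ convergent index 5
i=0: a=13 ⇒ p=13, q=1
…
i=2: a=1 ⇒ p=27, q=2
i=3: a=8 ⇒ p=230, q=17
i=4: a=1 ⇒ p=257, q=19
i=5: a=1 ⇒ p=487, q=36
→ (487, 36).  Check: 487²=237169, 183·36²=237168, difference 1.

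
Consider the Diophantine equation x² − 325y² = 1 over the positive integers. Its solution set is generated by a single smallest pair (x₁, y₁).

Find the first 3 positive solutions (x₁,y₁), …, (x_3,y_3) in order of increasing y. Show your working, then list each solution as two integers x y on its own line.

649 36
842401 46728
1093435849 60652908

[18; 36] for √325; ℓ=1 ⇒ convergent index 1
i=0: a=18 ⇒ p=18, q=1
i=1: a=36 ⇒ p=649, q=36
fundamental: x₁=649, y₁=36  (since 421201 − 325·1296 = 1)
(649+36√325)^2 = 842401 + 46728√325
(649+36√325)^3 = 1093435849 + 60652908√325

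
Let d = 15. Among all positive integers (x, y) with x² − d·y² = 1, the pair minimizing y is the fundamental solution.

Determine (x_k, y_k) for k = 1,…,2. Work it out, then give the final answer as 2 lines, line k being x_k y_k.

4 1
31 8

d=15: √d = [3; 1,6] (ℓ=2, even), read p_1/q_1
a_0=3:  p_0=3·1+0=3,  q_0=3·0+1=1
a_1=1:  p_1=1·3+1=4,  q_1=1·1+0=1
(x₁, y₁) = (4, 1);  4² − 15·1² = 1 ✓
(4+1√15)^2 = 31 + 8√15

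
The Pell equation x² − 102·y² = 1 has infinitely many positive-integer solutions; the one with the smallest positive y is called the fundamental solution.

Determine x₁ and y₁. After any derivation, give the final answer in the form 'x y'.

101 10

d=102: √d = [10; 10,20] (ℓ=2, even), read p_1/q_1
k=0  a_k=10  p_k/q_k = 10/1
k=1  a_k=10  p_k/q_k = 101/10
→ (101, 10).  Check: 101²=10201, 102·10²=10200, difference 1.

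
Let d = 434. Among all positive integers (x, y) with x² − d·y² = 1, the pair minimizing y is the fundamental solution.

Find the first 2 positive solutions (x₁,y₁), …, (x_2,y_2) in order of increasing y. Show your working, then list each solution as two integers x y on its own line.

125 6
31249 1500

√434 → a₀=20, period (1,4,1,40); ℓ=4 even so k=3
step 0: (20, 1)  from 20·(1,0) + (0,1)
step 1: (21, 1)  from 1·(20,1) + (1,0)
step 2: (104, 5)  from 4·(21,1) + (20,1)
step 3: (125, 6)  from 1·(104,5) + (21,1)
(x₁, y₁) = (125, 6);  125² − 434·6² = 1 ✓
k=2:  x_2 = 125·125+434·6·6 = 31249,  y_2 = 125·6+6·125 = 1500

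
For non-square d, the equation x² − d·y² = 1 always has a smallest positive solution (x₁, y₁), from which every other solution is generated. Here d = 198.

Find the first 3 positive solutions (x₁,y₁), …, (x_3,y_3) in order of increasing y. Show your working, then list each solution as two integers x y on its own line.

√198 → a₀=14, period (14,28); ℓ=2 even so k=1
i=0: a=14 ⇒ p=14, q=1
i=1: a=14 ⇒ p=197, q=14
(x₁, y₁) = (197, 14);  197² − 198·14² = 1 ✓
k=2:  x_2 = 197·197+198·14·14 = 77617,  y_2 = 197·14+14·197 = 5516
k=3:  x_3 = 197·77617+198·14·5516 = 30580901,  y_3 = 197·5516+14·77617 = 2173290

197 14
77617 5516
30580901 2173290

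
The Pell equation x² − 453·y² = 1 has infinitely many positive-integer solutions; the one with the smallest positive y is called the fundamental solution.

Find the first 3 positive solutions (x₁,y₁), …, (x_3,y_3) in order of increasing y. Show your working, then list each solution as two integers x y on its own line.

[21; 3,1,1,10,14,10,1,1,3,42] for √453; ℓ=10 ⇒ convergent index 9
a_0=21:  p_0=21·1+0=21,  q_0=21·0+1=1
…
a_8=1:  p_8=1·245764+223565=469329,  q_8=1·11547+10504=22051
a_9=3:  p_9=3·469329+245764=1653751,  q_9=3·22051+11547=77700
(x₁, y₁) = (1653751, 77700);  1653751² − 453·77700² = 1 ✓
(1653751+77700√453)^2 = 5469784740001 + 256992905400√453
(1653751+77700√453)^3 = 18091323967121133751 + 850004548596233100√453

1653751 77700
5469784740001 256992905400
18091323967121133751 850004548596233100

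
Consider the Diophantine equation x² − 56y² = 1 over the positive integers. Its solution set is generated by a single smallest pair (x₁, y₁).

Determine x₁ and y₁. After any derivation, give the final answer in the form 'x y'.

[7; 2,14] for √56; ℓ=2 ⇒ convergent index 1
k=0  a_k=7  p_k/q_k = 7/1
k=1  a_k=2  p_k/q_k = 15/2
fundamental: x₁=15, y₁=2  (since 225 − 56·4 = 1)

15 2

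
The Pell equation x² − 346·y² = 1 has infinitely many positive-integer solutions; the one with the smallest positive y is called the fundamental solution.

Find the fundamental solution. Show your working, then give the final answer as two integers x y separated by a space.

17299 930

d=346: √d = [18; 1,1,1,1,36] (ℓ=5, odd), read p_9/q_9
i=0: a=18 ⇒ p=18, q=1
i=1: a=1 ⇒ p=19, q=1
…
i=3: a=1 ⇒ p=56, q=3
…
i=5: a=36 ⇒ p=3404, q=183
i=6: a=1 ⇒ p=3497, q=188
…
i=8: a=1 ⇒ p=10398, q=559
i=9: a=1 ⇒ p=17299, q=930
(x₁, y₁) = (17299, 930);  17299² − 346·930² = 1 ✓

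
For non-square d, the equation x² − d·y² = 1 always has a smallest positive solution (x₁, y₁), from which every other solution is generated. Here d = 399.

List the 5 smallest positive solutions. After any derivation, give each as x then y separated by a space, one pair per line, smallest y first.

20 1
799 40
31940 1599
1276801 63920
51040100 2555201

d=399: √d = [19; 1,38] (ℓ=2, even), read p_1/q_1
step 0: (19, 1)  from 19·(1,0) + (0,1)
step 1: (20, 1)  from 1·(19,1) + (1,0)
(x₁, y₁) = (20, 1);  20² − 399·1² = 1 ✓
n=2: (20,1)∘(20,1) = (20·20+399·1·1, 20·1+1·20) = (799,40)
n=3: (799,40)∘(20,1) = (20·799+399·1·40, 20·40+1·799) = (31940,1599)
n=4: (31940,1599)∘(20,1) = (20·31940+399·1·1599, 20·1599+1·31940) = (1276801,63920)
n=5: (1276801,63920)∘(20,1) = (20·1276801+399·1·63920, 20·63920+1·1276801) = (51040100,2555201)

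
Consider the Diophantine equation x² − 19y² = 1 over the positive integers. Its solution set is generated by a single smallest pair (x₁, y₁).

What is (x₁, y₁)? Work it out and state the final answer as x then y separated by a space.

170 39

√19 = [4; 2,1,3,1,2,8, …], period ℓ=6 (even) → k=5
a_0=4:  p_0=4·1+0=4,  q_0=4·0+1=1
a_1=2:  p_1=2·4+1=9,  q_1=2·1+0=2
a_2=1:  p_2=1·9+4=13,  q_2=1·2+1=3
…
a_4=1:  p_4=1·48+13=61,  q_4=1·11+3=14
a_5=2:  p_5=2·61+48=170,  q_5=2·14+11=39
→ (170, 39).  Check: 170²=28900, 19·39²=28899, difference 1.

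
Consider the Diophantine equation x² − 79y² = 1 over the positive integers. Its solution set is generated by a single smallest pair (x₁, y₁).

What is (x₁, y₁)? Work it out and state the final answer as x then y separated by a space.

[8; 1,7,1,16] for √79; ℓ=4 ⇒ convergent index 3
a_0=8:  p_0=8·1+0=8,  q_0=8·0+1=1
…
a_2=7:  p_2=7·9+8=71,  q_2=7·1+1=8
a_3=1:  p_3=1·71+9=80,  q_3=1·8+1=9
→ (80, 9).  Check: 80²=6400, 79·9²=6399, difference 1.

80 9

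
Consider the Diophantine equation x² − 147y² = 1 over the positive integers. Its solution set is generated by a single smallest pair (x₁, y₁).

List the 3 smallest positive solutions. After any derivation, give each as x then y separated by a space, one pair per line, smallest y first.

√147 = [12; 8,24, …], period ℓ=2 (even) → k=1
step 0: (12, 1)  from 12·(1,0) + (0,1)
step 1: (97, 8)  from 8·(12,1) + (1,0)
(x₁, y₁) = (97, 8);  97² − 147·8² = 1 ✓
(x_2, y_2) = (97·97 + 147·8·8, 97·8 + 8·97) = (18817, 1552)
(x_3, y_3) = (97·18817 + 147·8·1552, 97·1552 + 8·18817) = (3650401, 301080)

97 8
18817 1552
3650401 301080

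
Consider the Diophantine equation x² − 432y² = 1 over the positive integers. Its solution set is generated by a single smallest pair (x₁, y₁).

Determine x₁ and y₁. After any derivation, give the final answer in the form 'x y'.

1351 65

√432 = [20; 1,3,1,1,1,3,1,40, …], period ℓ=8 (even) → k=7
k=0  a_k=20  p_k/q_k = 20/1
…
k=3  a_k=1  p_k/q_k = 104/5
k=4  a_k=1  p_k/q_k = 187/9
…
k=6  a_k=3  p_k/q_k = 1060/51
k=7  a_k=1  p_k/q_k = 1351/65
→ (1351, 65).  Check: 1351²=1825201, 432·65²=1825200, difference 1.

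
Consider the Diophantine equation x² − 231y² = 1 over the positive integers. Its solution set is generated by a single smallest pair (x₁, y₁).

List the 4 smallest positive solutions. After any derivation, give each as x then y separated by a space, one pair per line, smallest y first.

76 5
11551 760
1755676 115515
266851201 17557520

√231 → a₀=15, period (5,30); ℓ=2 even so k=1
a_0=15:  p_0=15·1+0=15,  q_0=15·0+1=1
a_1=5:  p_1=5·15+1=76,  q_1=5·1+0=5
(x₁, y₁) = (76, 5);  76² − 231·5² = 1 ✓
(x_2, y_2) = (76·76 + 231·5·5, 76·5 + 5·76) = (11551, 760)
(x_3, y_3) = (76·11551 + 231·5·760, 76·760 + 5·11551) = (1755676, 115515)
(x_4, y_4) = (76·1755676 + 231·5·115515, 76·115515 + 5·1755676) = (266851201, 17557520)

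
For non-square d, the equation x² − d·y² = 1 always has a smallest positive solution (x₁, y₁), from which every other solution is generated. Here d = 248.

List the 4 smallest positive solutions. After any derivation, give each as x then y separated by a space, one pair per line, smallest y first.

d=248: √d = [15; 1,2,1,30] (ℓ=4, even), read p_3/q_3
a_0=15:  p_0=15·1+0=15,  q_0=15·0+1=1
a_1=1:  p_1=1·15+1=16,  q_1=1·1+0=1
a_2=2:  p_2=2·16+15=47,  q_2=2·1+1=3
a_3=1:  p_3=1·47+16=63,  q_3=1·3+1=4
→ (63, 4).  Check: 63²=3969, 248·4²=3968, difference 1.
(63+4√248)^2 = 7937 + 504√248
(63+4√248)^3 = 999999 + 63500√248
(63+4√248)^4 = 125991937 + 8000496√248

63 4
7937 504
999999 63500
125991937 8000496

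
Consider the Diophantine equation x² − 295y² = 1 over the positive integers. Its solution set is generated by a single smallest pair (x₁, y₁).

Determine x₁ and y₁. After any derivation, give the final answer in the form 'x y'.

2024999 117900

[17; 5,1,2,3,2,6,2,3,2,1,5,34] for √295; ℓ=12 ⇒ convergent index 11
k=0  a_k=17  p_k/q_k = 17/1
…
k=10  a_k=1  p_k/q_k = 355517/20699
k=11  a_k=5  p_k/q_k = 2024999/117900
fundamental: x₁=2024999, y₁=117900  (since 4100620950001 − 295·13900410000 = 1)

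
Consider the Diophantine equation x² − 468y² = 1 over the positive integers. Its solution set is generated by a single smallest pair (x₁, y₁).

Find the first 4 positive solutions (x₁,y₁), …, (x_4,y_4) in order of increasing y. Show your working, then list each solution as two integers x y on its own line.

√468 = [21; 1,1,1,2,1,1,1,42, …], period ℓ=8 (even) → k=7
k=0  a_k=21  p_k/q_k = 21/1
k=1  a_k=1  p_k/q_k = 22/1
…
k=3  a_k=1  p_k/q_k = 65/3
…
k=6  a_k=1  p_k/q_k = 411/19
k=7  a_k=1  p_k/q_k = 649/30
→ (649, 30).  Check: 649²=421201, 468·30²=421200, difference 1.
k=2:  x_2 = 649·649+468·30·30 = 842401,  y_2 = 649·30+30·649 = 38940
k=3:  x_3 = 649·842401+468·30·38940 = 1093435849,  y_3 = 649·38940+30·842401 = 50544090
k=4:  x_4 = 649·1093435849+468·30·50544090 = 1419278889601,  y_4 = 649·50544090+30·1093435849 = 65606189880

649 30
842401 38940
1093435849 50544090
1419278889601 65606189880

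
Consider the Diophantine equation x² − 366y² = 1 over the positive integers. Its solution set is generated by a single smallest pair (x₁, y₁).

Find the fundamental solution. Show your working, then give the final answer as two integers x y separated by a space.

907925 47458

√366 → a₀=19, period (7,1,1,1,2,12,2,1,1,1,7,38); ℓ=12 even so k=11
a_0=19:  p_0=19·1+0=19,  q_0=19·0+1=1
a_1=7:  p_1=7·19+1=134,  q_1=7·1+0=7
a_2=1:  p_2=1·134+19=153,  q_2=1·7+1=8
a_3=1:  p_3=1·153+134=287,  q_3=1·8+7=15
a_4=1:  p_4=1·287+153=440,  q_4=1·15+8=23
…
a_6=12:  p_6=12·1167+440=14444,  q_6=12·61+23=755
…
a_9=1:  p_9=1·44499+30055=74554,  q_9=1·2326+1571=3897
a_10=1:  p_10=1·74554+44499=119053,  q_10=1·3897+2326=6223
a_11=7:  p_11=7·119053+74554=907925,  q_11=7·6223+3897=47458
(x₁, y₁) = (907925, 47458);  907925² − 366·47458² = 1 ✓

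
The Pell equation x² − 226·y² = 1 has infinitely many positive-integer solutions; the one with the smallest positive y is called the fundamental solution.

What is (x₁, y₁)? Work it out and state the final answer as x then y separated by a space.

[15; 30] for √226; ℓ=1 ⇒ convergent index 1
a_0=15:  p_0=15·1+0=15,  q_0=15·0+1=1
a_1=30:  p_1=30·15+1=451,  q_1=30·1+0=30
(x₁, y₁) = (451, 30);  451² − 226·30² = 1 ✓

451 30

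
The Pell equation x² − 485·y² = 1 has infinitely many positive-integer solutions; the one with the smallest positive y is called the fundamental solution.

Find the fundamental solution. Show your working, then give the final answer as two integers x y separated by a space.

969 44

√485 = [22; 44, …], period ℓ=1 (odd) → k=1
step 0: (22, 1)  from 22·(1,0) + (0,1)
step 1: (969, 44)  from 44·(22,1) + (1,0)
fundamental: x₁=969, y₁=44  (since 938961 − 485·1936 = 1)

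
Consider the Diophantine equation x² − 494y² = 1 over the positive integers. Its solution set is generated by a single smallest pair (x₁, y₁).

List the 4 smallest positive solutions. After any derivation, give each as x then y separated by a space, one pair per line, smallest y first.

73035 3286
10668222449 479986020
1558307253052395 70111557938114
227621940442695115201 10241195267540325960

[22; 4,2,2,1,2,1,2,2,4,44] for √494; ℓ=10 ⇒ convergent index 9
step 0: (22, 1)  from 22·(1,0) + (0,1)
step 1: (89, 4)  from 4·(22,1) + (1,0)
step 2: (200, 9)  from 2·(89,4) + (22,1)
step 3: (489, 22)  from 2·(200,9) + (89,4)
…
step 5: (1867, 84)  from 2·(689,31) + (489,22)
step 6: (2556, 115)  from 1·(1867,84) + (689,31)
…
step 8: (16514, 743)  from 2·(6979,314) + (2556,115)
step 9: (73035, 3286)  from 4·(16514,743) + (6979,314)
→ (73035, 3286).  Check: 73035²=5334111225, 494·3286²=5334111224, difference 1.
(73035+3286√494)^2 = 10668222449 + 479986020√494
(73035+3286√494)^3 = 1558307253052395 + 70111557938114√494
(73035+3286√494)^4 = 227621940442695115201 + 10241195267540325960√494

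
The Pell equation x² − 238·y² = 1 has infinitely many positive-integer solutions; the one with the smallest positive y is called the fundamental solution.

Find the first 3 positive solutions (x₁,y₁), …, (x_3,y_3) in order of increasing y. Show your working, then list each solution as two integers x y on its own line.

√238 → a₀=15, period (2,2,1,14,1,2,2,30); ℓ=8 even so k=7
k=0  a_k=15  p_k/q_k = 15/1
…
k=3  a_k=1  p_k/q_k = 108/7
…
k=6  a_k=2  p_k/q_k = 4983/323
k=7  a_k=2  p_k/q_k = 11663/756
→ (11663, 756).  Check: 11663²=136025569, 238·756²=136025568, difference 1.
n=2: (11663,756)∘(11663,756) = (11663·11663+238·756·756, 11663·756+756·11663) = (272051137,17634456)
n=3: (272051137,17634456)∘(11663,756) = (11663·272051137+238·756·17634456, 11663·17634456+756·272051137) = (6345864809999,411341319900)

11663 756
272051137 17634456
6345864809999 411341319900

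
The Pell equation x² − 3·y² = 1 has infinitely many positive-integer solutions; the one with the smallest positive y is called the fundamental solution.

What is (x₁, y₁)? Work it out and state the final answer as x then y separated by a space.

2 1

d=3: √d = [1; 1,2] (ℓ=2, even), read p_1/q_1
k=0  a_k=1  p_k/q_k = 1/1
k=1  a_k=1  p_k/q_k = 2/1
→ (2, 1).  Check: 2²=4, 3·1²=3, difference 1.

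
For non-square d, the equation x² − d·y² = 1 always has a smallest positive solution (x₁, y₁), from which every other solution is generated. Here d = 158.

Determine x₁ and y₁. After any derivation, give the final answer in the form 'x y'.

7743 616

[12; 1,1,3,12,3,1,1,24] for √158; ℓ=8 ⇒ convergent index 7
a_0=12:  p_0=12·1+0=12,  q_0=12·0+1=1
…
a_3=3:  p_3=3·25+13=88,  q_3=3·2+1=7
a_4=12:  p_4=12·88+25=1081,  q_4=12·7+2=86
…
a_6=1:  p_6=1·3331+1081=4412,  q_6=1·265+86=351
a_7=1:  p_7=1·4412+3331=7743,  q_7=1·351+265=616
(x₁, y₁) = (7743, 616);  7743² − 158·616² = 1 ✓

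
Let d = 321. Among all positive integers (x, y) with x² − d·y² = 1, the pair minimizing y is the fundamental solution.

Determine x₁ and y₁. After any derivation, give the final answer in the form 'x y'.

√321 → a₀=17, period (1,10,1,34); ℓ=4 even so k=3
i=0: a=17 ⇒ p=17, q=1
i=1: a=1 ⇒ p=18, q=1
i=2: a=10 ⇒ p=197, q=11
i=3: a=1 ⇒ p=215, q=12
fundamental: x₁=215, y₁=12  (since 46225 − 321·144 = 1)

215 12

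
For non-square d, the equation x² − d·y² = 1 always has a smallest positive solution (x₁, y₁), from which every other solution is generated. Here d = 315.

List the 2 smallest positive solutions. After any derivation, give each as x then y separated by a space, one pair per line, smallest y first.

71 4
10081 568

d=315: √d = [17; 1,2,1,34] (ℓ=4, even), read p_3/q_3
k=0  a_k=17  p_k/q_k = 17/1
…
k=2  a_k=2  p_k/q_k = 53/3
k=3  a_k=1  p_k/q_k = 71/4
(x₁, y₁) = (71, 4);  71² − 315·4² = 1 ✓
(x_2, y_2) = (71·71 + 315·4·4, 71·4 + 4·71) = (10081, 568)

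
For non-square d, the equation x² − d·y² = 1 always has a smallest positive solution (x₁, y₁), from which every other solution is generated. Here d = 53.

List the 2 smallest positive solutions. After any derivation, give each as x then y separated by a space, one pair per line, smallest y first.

66249 9100
8777860001 1205731800

[7; 3,1,1,3,14] for √53; ℓ=5 ⇒ convergent index 9
a_0=7:  p_0=7·1+0=7,  q_0=7·0+1=1
a_1=3:  p_1=3·7+1=22,  q_1=3·1+0=3
…
a_3=1:  p_3=1·29+22=51,  q_3=1·4+3=7
…
a_8=1:  p_8=1·10578+7979=18557,  q_8=1·1453+1096=2549
a_9=3:  p_9=3·18557+10578=66249,  q_9=3·2549+1453=9100
→ (66249, 9100).  Check: 66249²=4388930001, 53·9100²=4388930000, difference 1.
(66249+9100√53)^2 = 8777860001 + 1205731800√53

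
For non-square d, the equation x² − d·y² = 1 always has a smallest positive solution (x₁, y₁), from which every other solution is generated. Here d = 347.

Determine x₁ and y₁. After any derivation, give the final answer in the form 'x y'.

641602 34443

[18; 1,1,1,2,4,…,1,1,36] for √347; ℓ=14 ⇒ convergent index 13
k=0  a_k=18  p_k/q_k = 18/1
…
k=2  a_k=1  p_k/q_k = 37/2
…
k=5  a_k=4  p_k/q_k = 652/35
k=6  a_k=1  p_k/q_k = 801/43
…
k=8  a_k=1  p_k/q_k = 15070/809
…
k=12  a_k=1  p_k/q_k = 402885/21628
k=13  a_k=1  p_k/q_k = 641602/34443
fundamental: x₁=641602, y₁=34443  (since 411653126404 − 347·1186320249 = 1)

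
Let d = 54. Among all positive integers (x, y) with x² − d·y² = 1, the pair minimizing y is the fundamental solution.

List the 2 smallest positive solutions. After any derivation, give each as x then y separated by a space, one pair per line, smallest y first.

485 66
470449 64020

√54 → a₀=7, period (2,1,6,1,2,14); ℓ=6 even so k=5
i=0: a=7 ⇒ p=7, q=1
i=1: a=2 ⇒ p=15, q=2
i=2: a=1 ⇒ p=22, q=3
…
i=4: a=1 ⇒ p=169, q=23
i=5: a=2 ⇒ p=485, q=66
(x₁, y₁) = (485, 66);  485² − 54·66² = 1 ✓
k=2:  x_2 = 485·485+54·66·66 = 470449,  y_2 = 485·66+66·485 = 64020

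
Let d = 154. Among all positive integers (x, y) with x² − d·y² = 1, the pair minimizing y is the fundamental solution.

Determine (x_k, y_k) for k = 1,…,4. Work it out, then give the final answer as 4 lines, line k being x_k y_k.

21295 1716
906954049 73084440
38627172925615 3112666297884
1645131293994988801 132568457553795120

√154 = [12; 2,2,3,1,2,1,3,2,2,24, …], period ℓ=10 (even) → k=9
a_0=12:  p_0=12·1+0=12,  q_0=12·0+1=1
…
a_2=2:  p_2=2·25+12=62,  q_2=2·2+1=5
a_3=3:  p_3=3·62+25=211,  q_3=3·5+2=17
…
a_5=2:  p_5=2·273+211=757,  q_5=2·22+17=61
a_6=1:  p_6=1·757+273=1030,  q_6=1·61+22=83
…
a_8=2:  p_8=2·3847+1030=8724,  q_8=2·310+83=703
a_9=2:  p_9=2·8724+3847=21295,  q_9=2·703+310=1716
→ (21295, 1716).  Check: 21295²=453477025, 154·1716²=453477024, difference 1.
(x_2, y_2) = (21295·21295 + 154·1716·1716, 21295·1716 + 1716·21295) = (906954049, 73084440)
(x_3, y_3) = (21295·906954049 + 154·1716·73084440, 21295·73084440 + 1716·906954049) = (38627172925615, 3112666297884)
(x_4, y_4) = (21295·38627172925615 + 154·1716·3112666297884, 21295·3112666297884 + 1716·38627172925615) = (1645131293994988801, 132568457553795120)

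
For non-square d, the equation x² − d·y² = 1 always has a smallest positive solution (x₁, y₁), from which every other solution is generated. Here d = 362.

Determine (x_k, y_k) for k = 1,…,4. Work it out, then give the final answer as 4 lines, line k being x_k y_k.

723 38
1045457 54948
1511730099 79454770
2185960677697 114891542472

d=362: √d = [19; 38] (ℓ=1, odd), read p_1/q_1
a_0=19:  p_0=19·1+0=19,  q_0=19·0+1=1
a_1=38:  p_1=38·19+1=723,  q_1=38·1+0=38
→ (723, 38).  Check: 723²=522729, 362·38²=522728, difference 1.
n=2: (723,38)∘(723,38) = (723·723+362·38·38, 723·38+38·723) = (1045457,54948)
n=3: (1045457,54948)∘(723,38) = (723·1045457+362·38·54948, 723·54948+38·1045457) = (1511730099,79454770)
n=4: (1511730099,79454770)∘(723,38) = (723·1511730099+362·38·79454770, 723·79454770+38·1511730099) = (2185960677697,114891542472)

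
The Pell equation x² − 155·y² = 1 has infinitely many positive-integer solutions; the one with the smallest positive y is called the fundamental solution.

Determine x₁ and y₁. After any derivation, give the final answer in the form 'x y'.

√155 = [12; 2,4,2,24, …], period ℓ=4 (even) → k=3
a_0=12:  p_0=12·1+0=12,  q_0=12·0+1=1
a_1=2:  p_1=2·12+1=25,  q_1=2·1+0=2
a_2=4:  p_2=4·25+12=112,  q_2=4·2+1=9
a_3=2:  p_3=2·112+25=249,  q_3=2·9+2=20
fundamental: x₁=249, y₁=20  (since 62001 − 155·400 = 1)

249 20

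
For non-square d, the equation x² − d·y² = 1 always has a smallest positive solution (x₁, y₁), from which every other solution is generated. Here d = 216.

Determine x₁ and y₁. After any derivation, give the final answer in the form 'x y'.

d=216: √d = [14; 1,2,3,2,1,28] (ℓ=6, even), read p_5/q_5
i=0: a=14 ⇒ p=14, q=1
i=1: a=1 ⇒ p=15, q=1
i=2: a=2 ⇒ p=44, q=3
i=3: a=3 ⇒ p=147, q=10
i=4: a=2 ⇒ p=338, q=23
i=5: a=1 ⇒ p=485, q=33
→ (485, 33).  Check: 485²=235225, 216·33²=235224, difference 1.

485 33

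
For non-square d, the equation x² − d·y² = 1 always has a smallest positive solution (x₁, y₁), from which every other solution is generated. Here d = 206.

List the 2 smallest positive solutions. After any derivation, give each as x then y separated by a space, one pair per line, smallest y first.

59535 4148
7088832449 493902360

[14; 2,1,5,14,5,1,2,28] for √206; ℓ=8 ⇒ convergent index 7
k=0  a_k=14  p_k/q_k = 14/1
…
k=2  a_k=1  p_k/q_k = 43/3
k=3  a_k=5  p_k/q_k = 244/17
…
k=5  a_k=5  p_k/q_k = 17539/1222
k=6  a_k=1  p_k/q_k = 20998/1463
k=7  a_k=2  p_k/q_k = 59535/4148
(x₁, y₁) = (59535, 4148);  59535² − 206·4148² = 1 ✓
n=2: (59535,4148)∘(59535,4148) = (59535·59535+206·4148·4148, 59535·4148+4148·59535) = (7088832449,493902360)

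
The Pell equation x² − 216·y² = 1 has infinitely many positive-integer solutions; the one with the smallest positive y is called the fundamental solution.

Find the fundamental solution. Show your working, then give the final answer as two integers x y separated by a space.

485 33

√216 = [14; 1,2,3,2,1,28, …], period ℓ=6 (even) → k=5
i=0: a=14 ⇒ p=14, q=1
i=1: a=1 ⇒ p=15, q=1
…
i=4: a=2 ⇒ p=338, q=23
i=5: a=1 ⇒ p=485, q=33
fundamental: x₁=485, y₁=33  (since 235225 − 216·1089 = 1)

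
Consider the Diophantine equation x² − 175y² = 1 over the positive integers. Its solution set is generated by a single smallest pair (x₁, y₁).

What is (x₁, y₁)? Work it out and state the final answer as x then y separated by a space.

2024 153

[13; 4,2,1,2,4,26] for √175; ℓ=6 ⇒ convergent index 5
a_0=13:  p_0=13·1+0=13,  q_0=13·0+1=1
…
a_4=2:  p_4=2·172+119=463,  q_4=2·13+9=35
a_5=4:  p_5=4·463+172=2024,  q_5=4·35+13=153
(x₁, y₁) = (2024, 153);  2024² − 175·153² = 1 ✓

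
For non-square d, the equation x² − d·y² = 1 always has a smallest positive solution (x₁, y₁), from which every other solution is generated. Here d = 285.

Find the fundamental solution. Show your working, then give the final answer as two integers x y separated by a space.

[16; 1,7,2,7,1,32] for √285; ℓ=6 ⇒ convergent index 5
step 0: (16, 1)  from 16·(1,0) + (0,1)
step 1: (17, 1)  from 1·(16,1) + (1,0)
step 2: (135, 8)  from 7·(17,1) + (16,1)
…
step 4: (2144, 127)  from 7·(287,17) + (135,8)
step 5: (2431, 144)  from 1·(2144,127) + (287,17)
fundamental: x₁=2431, y₁=144  (since 5909761 − 285·20736 = 1)

2431 144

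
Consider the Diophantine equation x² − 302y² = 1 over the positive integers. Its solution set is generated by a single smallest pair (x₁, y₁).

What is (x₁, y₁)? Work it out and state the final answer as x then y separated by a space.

4276623 246092

√302 → a₀=17, period (2,1,1,1,4,…,1,2,34); ℓ=16 even so k=15
step 0: (17, 1)  from 17·(1,0) + (0,1)
step 1: (35, 2)  from 2·(17,1) + (1,0)
step 2: (52, 3)  from 1·(35,2) + (17,1)
step 3: (87, 5)  from 1·(52,3) + (35,2)
step 4: (139, 8)  from 1·(87,5) + (52,3)
step 5: (643, 37)  from 4·(139,8) + (87,5)
step 6: (1425, 82)  from 2·(643,37) + (139,8)
…
step 8: (34513, 1986)  from 16·(2068,119) + (1425,82)
step 9: (36581, 2105)  from 1·(34513,1986) + (2068,119)
step 10: (107675, 6196)  from 2·(36581,2105) + (34513,1986)
step 11: (467281, 26889)  from 4·(107675,6196) + (36581,2105)
step 12: (574956, 33085)  from 1·(467281,26889) + (107675,6196)
step 13: (1042237, 59974)  from 1·(574956,33085) + (467281,26889)
step 14: (1617193, 93059)  from 1·(1042237,59974) + (574956,33085)
step 15: (4276623, 246092)  from 2·(1617193,93059) + (1042237,59974)
(x₁, y₁) = (4276623, 246092);  4276623² − 302·246092² = 1 ✓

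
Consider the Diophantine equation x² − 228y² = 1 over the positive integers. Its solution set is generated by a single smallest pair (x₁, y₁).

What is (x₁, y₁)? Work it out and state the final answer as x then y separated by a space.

[15; 10,30] for √228; ℓ=2 ⇒ convergent index 1
i=0: a=15 ⇒ p=15, q=1
i=1: a=10 ⇒ p=151, q=10
(x₁, y₁) = (151, 10);  151² − 228·10² = 1 ✓

151 10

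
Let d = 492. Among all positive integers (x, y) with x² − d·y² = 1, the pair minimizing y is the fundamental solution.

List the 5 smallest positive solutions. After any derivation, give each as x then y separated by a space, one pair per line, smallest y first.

[22; 5,1,1,10,1,1,5,44] for √492; ℓ=8 ⇒ convergent index 7
a_0=22:  p_0=22·1+0=22,  q_0=22·0+1=1
…
a_3=1:  p_3=1·133+111=244,  q_3=1·6+5=11
…
a_5=1:  p_5=1·2573+244=2817,  q_5=1·116+11=127
a_6=1:  p_6=1·2817+2573=5390,  q_6=1·127+116=243
a_7=5:  p_7=5·5390+2817=29767,  q_7=5·243+127=1342
fundamental: x₁=29767, y₁=1342  (since 886074289 − 492·1800964 = 1)
(x_2, y_2) = (29767·29767 + 492·1342·1342, 29767·1342 + 1342·29767) = (1772148577, 79894628)
(x_3, y_3) = (29767·1772148577 + 492·1342·79894628, 29767·79894628 + 1342·1772148577) = (105503093353351, 4756446782010)
(x_4, y_4) = (29767·105503093353351 + 492·1342·4756446782010, 29767·4756446782010 + 1342·105503093353351) = (6281021157926249857, 283170302640288712)
(x_5, y_5) = (29767·6281021157926249857 + 492·1342·283170302640288712, 29767·283170302640288712 + 1342·6281021157926249857) = (373934313510478265633287, 16858260792630501398198)

29767 1342
1772148577 79894628
105503093353351 4756446782010
6281021157926249857 283170302640288712
373934313510478265633287 16858260792630501398198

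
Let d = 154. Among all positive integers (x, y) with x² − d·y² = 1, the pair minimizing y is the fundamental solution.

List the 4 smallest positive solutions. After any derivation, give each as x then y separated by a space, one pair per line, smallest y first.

d=154: √d = [12; 2,2,3,1,2,1,3,2,2,24] (ℓ=10, even), read p_9/q_9
step 0: (12, 1)  from 12·(1,0) + (0,1)
…
step 3: (211, 17)  from 3·(62,5) + (25,2)
…
step 5: (757, 61)  from 2·(273,22) + (211,17)
step 6: (1030, 83)  from 1·(757,61) + (273,22)
step 7: (3847, 310)  from 3·(1030,83) + (757,61)
step 8: (8724, 703)  from 2·(3847,310) + (1030,83)
step 9: (21295, 1716)  from 2·(8724,703) + (3847,310)
fundamental: x₁=21295, y₁=1716  (since 453477025 − 154·2944656 = 1)
(21295+1716√154)^2 = 906954049 + 73084440√154
(21295+1716√154)^3 = 38627172925615 + 3112666297884√154
(21295+1716√154)^4 = 1645131293994988801 + 132568457553795120√154

21295 1716
906954049 73084440
38627172925615 3112666297884
1645131293994988801 132568457553795120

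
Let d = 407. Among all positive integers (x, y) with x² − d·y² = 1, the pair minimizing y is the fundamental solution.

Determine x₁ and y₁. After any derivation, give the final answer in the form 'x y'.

d=407: √d = [20; 5,1,2,1,5,40] (ℓ=6, even), read p_5/q_5
k=0  a_k=20  p_k/q_k = 20/1
…
k=2  a_k=1  p_k/q_k = 121/6
k=3  a_k=2  p_k/q_k = 343/17
k=4  a_k=1  p_k/q_k = 464/23
k=5  a_k=5  p_k/q_k = 2663/132
→ (2663, 132).  Check: 2663²=7091569, 407·132²=7091568, difference 1.

2663 132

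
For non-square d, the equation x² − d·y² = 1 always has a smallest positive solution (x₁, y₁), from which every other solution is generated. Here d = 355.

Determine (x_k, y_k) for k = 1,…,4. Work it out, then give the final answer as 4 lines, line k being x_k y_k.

954809 50676
1823320452961 96771801768
3481845556741524089 184797174548553948
6648994948371812427335041 352892010866963721270096

√355 = [18; 1,5,3,3,1,6,1,3,3,5,1,36, …], period ℓ=12 (even) → k=11
a_0=18:  p_0=18·1+0=18,  q_0=18·0+1=1
a_1=1:  p_1=1·18+1=19,  q_1=1·1+0=1
a_2=5:  p_2=5·19+18=113,  q_2=5·1+1=6
…
a_5=1:  p_5=1·1187+358=1545,  q_5=1·63+19=82
…
a_10=5:  p_10=5·151391+46463=803418,  q_10=5·8035+2466=42641
a_11=1:  p_11=1·803418+151391=954809,  q_11=1·42641+8035=50676
→ (954809, 50676).  Check: 954809²=911660226481, 355·50676²=911660226480, difference 1.
n=2: (954809,50676)∘(954809,50676) = (954809·954809+355·50676·50676, 954809·50676+50676·954809) = (1823320452961,96771801768)
n=3: (1823320452961,96771801768)∘(954809,50676) = (954809·1823320452961+355·50676·96771801768, 954809·96771801768+50676·1823320452961) = (3481845556741524089,184797174548553948)
n=4: (3481845556741524089,184797174548553948)∘(954809,50676) = (954809·3481845556741524089+355·50676·184797174548553948, 954809·184797174548553948+50676·3481845556741524089) = (6648994948371812427335041,352892010866963721270096)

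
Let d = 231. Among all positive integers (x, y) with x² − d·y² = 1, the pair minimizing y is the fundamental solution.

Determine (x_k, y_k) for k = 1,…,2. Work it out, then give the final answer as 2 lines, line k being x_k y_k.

[15; 5,30] for √231; ℓ=2 ⇒ convergent index 1
a_0=15:  p_0=15·1+0=15,  q_0=15·0+1=1
a_1=5:  p_1=5·15+1=76,  q_1=5·1+0=5
→ (76, 5).  Check: 76²=5776, 231·5²=5775, difference 1.
k=2:  x_2 = 76·76+231·5·5 = 11551,  y_2 = 76·5+5·76 = 760

76 5
11551 760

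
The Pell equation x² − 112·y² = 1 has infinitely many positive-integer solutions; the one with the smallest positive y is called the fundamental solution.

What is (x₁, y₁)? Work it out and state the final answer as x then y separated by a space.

√112 = [10; 1,1,2,1,1,20, …], period ℓ=6 (even) → k=5
step 0: (10, 1)  from 10·(1,0) + (0,1)
…
step 2: (21, 2)  from 1·(11,1) + (10,1)
step 3: (53, 5)  from 2·(21,2) + (11,1)
step 4: (74, 7)  from 1·(53,5) + (21,2)
step 5: (127, 12)  from 1·(74,7) + (53,5)
(x₁, y₁) = (127, 12);  127² − 112·12² = 1 ✓

127 12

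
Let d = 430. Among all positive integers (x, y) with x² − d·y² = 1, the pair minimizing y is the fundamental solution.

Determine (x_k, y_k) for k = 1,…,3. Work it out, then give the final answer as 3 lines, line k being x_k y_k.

2862251 138030
16384961574001 790153011060
93795745300289010251 4523232492118854090

√430 → a₀=20, period (1,2,1,3,1,…,2,1,40); ℓ=14 even so k=13
step 0: (20, 1)  from 20·(1,0) + (0,1)
…
step 3: (83, 4)  from 1·(62,3) + (21,1)
…
step 6: (2675, 129)  from 6·(394,19) + (311,15)
…
step 9: (155233, 7486)  from 1·(133439,6435) + (21794,1051)
step 10: (599138, 28893)  from 3·(155233,7486) + (133439,6435)
step 11: (754371, 36379)  from 1·(599138,28893) + (155233,7486)
step 12: (2107880, 101651)  from 2·(754371,36379) + (599138,28893)
step 13: (2862251, 138030)  from 1·(2107880,101651) + (754371,36379)
fundamental: x₁=2862251, y₁=138030  (since 8192480787001 − 430·19052280900 = 1)
n=2: (2862251,138030)∘(2862251,138030) = (2862251·2862251+430·138030·138030, 2862251·138030+138030·2862251) = (16384961574001,790153011060)
n=3: (16384961574001,790153011060)∘(2862251,138030) = (2862251·16384961574001+430·138030·790153011060, 2862251·790153011060+138030·16384961574001) = (93795745300289010251,4523232492118854090)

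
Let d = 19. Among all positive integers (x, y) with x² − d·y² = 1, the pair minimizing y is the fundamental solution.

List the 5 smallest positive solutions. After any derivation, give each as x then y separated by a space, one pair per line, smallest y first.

d=19: √d = [4; 2,1,3,1,2,8] (ℓ=6, even), read p_5/q_5
step 0: (4, 1)  from 4·(1,0) + (0,1)
step 1: (9, 2)  from 2·(4,1) + (1,0)
step 2: (13, 3)  from 1·(9,2) + (4,1)
step 3: (48, 11)  from 3·(13,3) + (9,2)
step 4: (61, 14)  from 1·(48,11) + (13,3)
step 5: (170, 39)  from 2·(61,14) + (48,11)
(x₁, y₁) = (170, 39);  170² − 19·39² = 1 ✓
k=2:  x_2 = 170·170+19·39·39 = 57799,  y_2 = 170·39+39·170 = 13260
k=3:  x_3 = 170·57799+19·39·13260 = 19651490,  y_3 = 170·13260+39·57799 = 4508361
k=4:  x_4 = 170·19651490+19·39·4508361 = 6681448801,  y_4 = 170·4508361+39·19651490 = 1532829480
k=5:  x_5 = 170·6681448801+19·39·1532829480 = 2271672940850,  y_5 = 170·1532829480+39·6681448801 = 521157514839

170 39
57799 13260
19651490 4508361
6681448801 1532829480
2271672940850 521157514839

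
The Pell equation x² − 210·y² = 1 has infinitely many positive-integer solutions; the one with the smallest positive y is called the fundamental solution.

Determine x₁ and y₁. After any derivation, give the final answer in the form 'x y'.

√210 = [14; 2,28, …], period ℓ=2 (even) → k=1
i=0: a=14 ⇒ p=14, q=1
i=1: a=2 ⇒ p=29, q=2
→ (29, 2).  Check: 29²=841, 210·2²=840, difference 1.

29 2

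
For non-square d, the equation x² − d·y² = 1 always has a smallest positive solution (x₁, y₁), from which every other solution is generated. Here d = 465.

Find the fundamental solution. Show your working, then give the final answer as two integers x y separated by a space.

15871 736

√465 → a₀=21, period (1,1,3,2,2,2,3,1,1,42); ℓ=10 even so k=9
a_0=21:  p_0=21·1+0=21,  q_0=21·0+1=1
…
a_3=3:  p_3=3·43+22=151,  q_3=3·2+1=7
a_4=2:  p_4=2·151+43=345,  q_4=2·7+2=16
…
a_6=2:  p_6=2·841+345=2027,  q_6=2·39+16=94
…
a_8=1:  p_8=1·6922+2027=8949,  q_8=1·321+94=415
a_9=1:  p_9=1·8949+6922=15871,  q_9=1·415+321=736
fundamental: x₁=15871, y₁=736  (since 251888641 − 465·541696 = 1)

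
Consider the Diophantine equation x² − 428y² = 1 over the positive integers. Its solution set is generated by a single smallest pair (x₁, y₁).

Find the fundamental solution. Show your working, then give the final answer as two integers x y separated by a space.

1850887 89466

√428 → a₀=20, period (1,2,4,1,5,10,5,1,4,2,1,40); ℓ=12 even so k=11
i=0: a=20 ⇒ p=20, q=1
i=1: a=1 ⇒ p=21, q=1
i=2: a=2 ⇒ p=62, q=3
i=3: a=4 ⇒ p=269, q=13
i=4: a=1 ⇒ p=331, q=16
i=5: a=5 ⇒ p=1924, q=93
i=6: a=10 ⇒ p=19571, q=946
…
i=8: a=1 ⇒ p=119350, q=5769
i=9: a=4 ⇒ p=577179, q=27899
i=10: a=2 ⇒ p=1273708, q=61567
i=11: a=1 ⇒ p=1850887, q=89466
fundamental: x₁=1850887, y₁=89466  (since 3425782686769 − 428·8004165156 = 1)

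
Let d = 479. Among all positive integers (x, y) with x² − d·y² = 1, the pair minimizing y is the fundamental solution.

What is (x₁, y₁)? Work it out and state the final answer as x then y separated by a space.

2989440 136591

d=479: √d = [21; 1,7,1,3,2,21,2,3,1,7,1,42] (ℓ=12, even), read p_11/q_11
i=0: a=21 ⇒ p=21, q=1
i=1: a=1 ⇒ p=22, q=1
i=2: a=7 ⇒ p=175, q=8
…
i=5: a=2 ⇒ p=1729, q=79
i=6: a=21 ⇒ p=37075, q=1694
i=7: a=2 ⇒ p=75879, q=3467
…
i=10: a=7 ⇒ p=2648849, q=121029
i=11: a=1 ⇒ p=2989440, q=136591
→ (2989440, 136591).  Check: 2989440²=8936751513600, 479·136591²=8936751513599, difference 1.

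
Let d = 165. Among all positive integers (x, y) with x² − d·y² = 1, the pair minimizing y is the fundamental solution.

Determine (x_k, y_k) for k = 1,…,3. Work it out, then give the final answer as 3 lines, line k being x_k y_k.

1079 84
2328481 181272
5024860919 391184892

d=165: √d = [12; 1,5,2,5,1,24] (ℓ=6, even), read p_5/q_5
i=0: a=12 ⇒ p=12, q=1
…
i=4: a=5 ⇒ p=912, q=71
i=5: a=1 ⇒ p=1079, q=84
fundamental: x₁=1079, y₁=84  (since 1164241 − 165·7056 = 1)
(1079+84√165)^2 = 2328481 + 181272√165
(1079+84√165)^3 = 5024860919 + 391184892√165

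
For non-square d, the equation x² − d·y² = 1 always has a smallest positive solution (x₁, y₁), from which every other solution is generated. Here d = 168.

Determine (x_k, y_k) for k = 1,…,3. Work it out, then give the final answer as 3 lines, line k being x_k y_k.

13 1
337 26
8749 675

[12; 1,24] for √168; ℓ=2 ⇒ convergent index 1
i=0: a=12 ⇒ p=12, q=1
i=1: a=1 ⇒ p=13, q=1
→ (13, 1).  Check: 13²=169, 168·1²=168, difference 1.
(x_2, y_2) = (13·13 + 168·1·1, 13·1 + 1·13) = (337, 26)
(x_3, y_3) = (13·337 + 168·1·26, 13·26 + 1·337) = (8749, 675)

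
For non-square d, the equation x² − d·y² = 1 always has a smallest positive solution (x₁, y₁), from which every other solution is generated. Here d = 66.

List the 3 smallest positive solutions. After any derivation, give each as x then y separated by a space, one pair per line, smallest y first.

√66 = [8; 8,16, …], period ℓ=2 (even) → k=1
k=0  a_k=8  p_k/q_k = 8/1
k=1  a_k=8  p_k/q_k = 65/8
(x₁, y₁) = (65, 8);  65² − 66·8² = 1 ✓
k=2:  x_2 = 65·65+66·8·8 = 8449,  y_2 = 65·8+8·65 = 1040
k=3:  x_3 = 65·8449+66·8·1040 = 1098305,  y_3 = 65·1040+8·8449 = 135192

65 8
8449 1040
1098305 135192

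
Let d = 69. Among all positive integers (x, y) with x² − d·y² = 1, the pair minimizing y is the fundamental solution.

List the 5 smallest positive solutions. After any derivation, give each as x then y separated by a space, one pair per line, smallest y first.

[8; 3,3,1,4,1,3,3,16] for √69; ℓ=8 ⇒ convergent index 7
a_0=8:  p_0=8·1+0=8,  q_0=8·0+1=1
…
a_2=3:  p_2=3·25+8=83,  q_2=3·3+1=10
…
a_6=3:  p_6=3·623+515=2384,  q_6=3·75+62=287
a_7=3:  p_7=3·2384+623=7775,  q_7=3·287+75=936
fundamental: x₁=7775, y₁=936  (since 60450625 − 69·876096 = 1)
(7775+936√69)^2 = 120901249 + 14554800√69
(7775+936√69)^3 = 1880014414175 + 226327139064√69
(7775+936√69)^4 = 29234224019520001 + 3519386997890400√69
(7775+936√69)^5 = 454592181623521601375 + 54726467590868580936√69

7775 936
120901249 14554800
1880014414175 226327139064
29234224019520001 3519386997890400
454592181623521601375 54726467590868580936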